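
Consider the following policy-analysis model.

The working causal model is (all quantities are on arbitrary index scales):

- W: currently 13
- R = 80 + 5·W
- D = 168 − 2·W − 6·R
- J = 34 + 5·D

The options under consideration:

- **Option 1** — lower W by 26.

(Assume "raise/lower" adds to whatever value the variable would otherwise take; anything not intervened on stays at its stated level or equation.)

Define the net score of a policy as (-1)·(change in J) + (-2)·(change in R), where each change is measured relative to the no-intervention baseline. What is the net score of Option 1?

Baseline:
  W = 13
  R = 80 + 5·13 = 145
  D = 168 − 2·13 − 6·145 = -728
  J = 34 + 5·(-728) = -3606
Option 1 (W − 26):
  W = 13 − 26 = -13
  R = 80 + 5·(-13) = 15
  D = 168 − 2·(-13) − 6·15 = 104
  J = 34 + 5·104 = 554
ΔJ = 554 − (-3606) = 4160; ΔR = 15 − 145 = -130
Score = (-1)·4160 + (-2)·(-130) = -3900

-3900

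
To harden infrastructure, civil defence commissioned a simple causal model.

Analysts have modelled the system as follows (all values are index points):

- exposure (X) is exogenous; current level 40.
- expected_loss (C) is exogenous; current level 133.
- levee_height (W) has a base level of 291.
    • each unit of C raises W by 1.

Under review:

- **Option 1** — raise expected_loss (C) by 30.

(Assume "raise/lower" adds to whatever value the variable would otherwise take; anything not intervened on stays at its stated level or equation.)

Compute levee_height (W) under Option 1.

Option 1 (C + 30):
  C = 133 + 30 = 163
  W = 291 + 163 = 454

454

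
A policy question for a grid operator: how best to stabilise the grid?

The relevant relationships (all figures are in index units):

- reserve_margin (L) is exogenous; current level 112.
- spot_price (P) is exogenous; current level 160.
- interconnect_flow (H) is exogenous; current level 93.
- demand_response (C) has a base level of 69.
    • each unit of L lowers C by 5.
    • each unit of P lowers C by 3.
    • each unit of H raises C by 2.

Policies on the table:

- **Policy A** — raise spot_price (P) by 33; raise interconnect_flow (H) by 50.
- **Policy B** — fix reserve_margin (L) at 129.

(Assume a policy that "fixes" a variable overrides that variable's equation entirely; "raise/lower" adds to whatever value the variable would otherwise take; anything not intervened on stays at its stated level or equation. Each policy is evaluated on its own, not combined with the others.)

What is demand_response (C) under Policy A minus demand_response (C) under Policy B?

Policy A (P + 33, H + 50):
  L = 112
  P = 160 + 33 = 193
  H = 93 + 50 = 143
  C = 69 − 5·112 − 3·193 + 2·143 = -784
Policy B (L := 129):
  L = 129
  P = 160
  H = 93
  C = 69 − 5·129 − 3·160 + 2·93 = -870
C: -784 − (-870) = 86

86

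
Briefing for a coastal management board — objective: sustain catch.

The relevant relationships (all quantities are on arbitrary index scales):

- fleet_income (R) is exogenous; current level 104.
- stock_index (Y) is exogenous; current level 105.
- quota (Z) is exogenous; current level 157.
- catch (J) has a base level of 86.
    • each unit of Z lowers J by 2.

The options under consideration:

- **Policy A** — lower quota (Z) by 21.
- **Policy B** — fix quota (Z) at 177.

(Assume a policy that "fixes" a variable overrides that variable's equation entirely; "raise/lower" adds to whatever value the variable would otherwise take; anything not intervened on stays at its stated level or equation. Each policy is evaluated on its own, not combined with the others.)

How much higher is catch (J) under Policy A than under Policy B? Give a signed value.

Policy A (Z − 21):
  Z = 157 − 21 = 136
  J = 86 − 2·136 = -186
Policy B (Z := 177):
  Z = 177
  J = 86 − 2·177 = -268
J: -186 − (-268) = 82

82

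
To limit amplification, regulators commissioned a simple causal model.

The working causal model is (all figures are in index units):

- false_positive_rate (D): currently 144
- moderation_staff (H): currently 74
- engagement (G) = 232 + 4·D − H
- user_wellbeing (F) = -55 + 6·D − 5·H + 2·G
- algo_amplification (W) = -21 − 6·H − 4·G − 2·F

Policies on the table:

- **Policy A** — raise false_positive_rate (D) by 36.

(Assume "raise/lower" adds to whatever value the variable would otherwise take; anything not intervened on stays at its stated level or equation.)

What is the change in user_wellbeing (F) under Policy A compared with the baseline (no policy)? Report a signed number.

Baseline:
  D = 144
  H = 74
  G = 232 + 4·144 − 74 = 734
  F = -55 + 6·144 − 5·74 + 2·734 = 1907
Policy A (D + 36):
  D = 144 + 36 = 180
  H = 74
  G = 232 + 4·180 − 74 = 878
  F = -55 + 6·180 − 5·74 + 2·878 = 2411
Change in F: 2411 − 1907 = 504

504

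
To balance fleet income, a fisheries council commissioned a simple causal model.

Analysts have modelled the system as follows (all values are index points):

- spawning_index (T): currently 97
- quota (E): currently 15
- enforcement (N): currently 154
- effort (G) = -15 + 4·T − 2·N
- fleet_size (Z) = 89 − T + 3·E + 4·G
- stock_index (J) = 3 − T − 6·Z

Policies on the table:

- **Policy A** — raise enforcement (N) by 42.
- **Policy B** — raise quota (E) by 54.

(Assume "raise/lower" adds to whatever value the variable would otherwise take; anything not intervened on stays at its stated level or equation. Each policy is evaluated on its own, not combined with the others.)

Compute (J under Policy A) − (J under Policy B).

2988

Policy A (N + 42):
  T = 97
  E = 15
  N = 154 + 42 = 196
  G = -15 + 4·97 − 2·196 = -19
  Z = 89 − 97 + 3·15 + 4·(-19) = -39
  J = 3 − 97 − 6·(-39) = 140
Policy B (E + 54):
  T = 97
  E = 15 + 54 = 69
  N = 154
  G = -15 + 4·97 − 2·154 = 65
  Z = 89 − 97 + 3·69 + 4·65 = 459
  J = 3 − 97 − 6·459 = -2848
J: 140 − (-2848) = 2988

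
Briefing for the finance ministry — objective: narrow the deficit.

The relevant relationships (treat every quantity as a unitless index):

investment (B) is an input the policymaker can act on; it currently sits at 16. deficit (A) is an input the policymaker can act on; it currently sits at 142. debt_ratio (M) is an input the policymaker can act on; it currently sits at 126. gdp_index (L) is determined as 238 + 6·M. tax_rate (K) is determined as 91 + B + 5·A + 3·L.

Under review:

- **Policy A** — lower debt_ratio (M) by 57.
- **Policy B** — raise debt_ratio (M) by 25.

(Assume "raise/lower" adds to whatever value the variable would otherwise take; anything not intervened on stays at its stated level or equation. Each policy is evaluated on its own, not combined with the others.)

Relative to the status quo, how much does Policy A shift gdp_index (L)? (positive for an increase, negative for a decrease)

-342

Baseline:
  M = 126
  L = 238 + 6·126 = 994
Policy A (M − 57):
  M = 126 − 57 = 69
  L = 238 + 6·69 = 652
Change in L: 652 − 994 = -342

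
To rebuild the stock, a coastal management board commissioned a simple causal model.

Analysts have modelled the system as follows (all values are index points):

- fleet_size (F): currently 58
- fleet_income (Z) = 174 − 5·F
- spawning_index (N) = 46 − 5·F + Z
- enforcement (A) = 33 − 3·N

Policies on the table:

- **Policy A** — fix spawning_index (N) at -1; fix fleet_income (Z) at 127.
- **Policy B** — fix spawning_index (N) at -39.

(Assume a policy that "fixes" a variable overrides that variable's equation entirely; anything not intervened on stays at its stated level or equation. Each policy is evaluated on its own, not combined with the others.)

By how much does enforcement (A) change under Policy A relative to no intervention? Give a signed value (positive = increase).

-1077

Baseline:
  F = 58
  Z = 174 − 5·58 = -116
  N = 46 − 5·58 + (-116) = -360
  A = 33 − 3·(-360) = 1113
Policy A (N := -1, Z := 127):
  F = 58
  Z = 127
  N = -1
  A = 33 − 3·(-1) = 36
Change in A: 36 − 1113 = -1077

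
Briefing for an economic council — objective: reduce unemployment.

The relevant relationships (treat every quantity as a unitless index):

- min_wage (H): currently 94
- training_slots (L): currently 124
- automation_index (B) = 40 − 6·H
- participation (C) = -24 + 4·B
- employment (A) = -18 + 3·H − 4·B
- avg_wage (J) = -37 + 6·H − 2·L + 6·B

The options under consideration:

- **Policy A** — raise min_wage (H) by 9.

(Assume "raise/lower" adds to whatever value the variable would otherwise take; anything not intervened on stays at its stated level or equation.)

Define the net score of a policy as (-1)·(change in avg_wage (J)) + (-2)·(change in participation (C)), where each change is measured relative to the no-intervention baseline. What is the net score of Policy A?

Baseline:
  H = 94
  L = 124
  B = 40 − 6·94 = -524
  C = -24 + 4·(-524) = -2120
  J = -37 + 6·94 − 2·124 + 6·(-524) = -2865
Policy A (H + 9):
  H = 94 + 9 = 103
  L = 124
  B = 40 − 6·103 = -578
  C = -24 + 4·(-578) = -2336
  J = -37 + 6·103 − 2·124 + 6·(-578) = -3135
ΔJ = -3135 − (-2865) = -270; ΔC = -2336 − (-2120) = -216
Score = (-1)·(-270) + (-2)·(-216) = 702

702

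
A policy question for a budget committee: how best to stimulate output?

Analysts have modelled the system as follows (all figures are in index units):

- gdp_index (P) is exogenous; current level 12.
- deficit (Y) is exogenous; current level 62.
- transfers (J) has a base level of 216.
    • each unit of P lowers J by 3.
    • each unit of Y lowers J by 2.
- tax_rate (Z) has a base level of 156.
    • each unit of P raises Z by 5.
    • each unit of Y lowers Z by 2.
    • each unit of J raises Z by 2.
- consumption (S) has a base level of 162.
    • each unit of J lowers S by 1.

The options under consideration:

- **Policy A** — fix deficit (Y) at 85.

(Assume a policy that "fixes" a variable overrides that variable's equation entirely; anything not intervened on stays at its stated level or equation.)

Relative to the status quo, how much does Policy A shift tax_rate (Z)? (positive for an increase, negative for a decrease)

Baseline:
  P = 12
  Y = 62
  J = 216 − 3·12 − 2·62 = 56
  Z = 156 + 5·12 − 2·62 + 2·56 = 204
Policy A (Y := 85):
  P = 12
  Y = 85
  J = 216 − 3·12 − 2·85 = 10
  Z = 156 + 5·12 − 2·85 + 2·10 = 66
Change in Z: 66 − 204 = -138

-138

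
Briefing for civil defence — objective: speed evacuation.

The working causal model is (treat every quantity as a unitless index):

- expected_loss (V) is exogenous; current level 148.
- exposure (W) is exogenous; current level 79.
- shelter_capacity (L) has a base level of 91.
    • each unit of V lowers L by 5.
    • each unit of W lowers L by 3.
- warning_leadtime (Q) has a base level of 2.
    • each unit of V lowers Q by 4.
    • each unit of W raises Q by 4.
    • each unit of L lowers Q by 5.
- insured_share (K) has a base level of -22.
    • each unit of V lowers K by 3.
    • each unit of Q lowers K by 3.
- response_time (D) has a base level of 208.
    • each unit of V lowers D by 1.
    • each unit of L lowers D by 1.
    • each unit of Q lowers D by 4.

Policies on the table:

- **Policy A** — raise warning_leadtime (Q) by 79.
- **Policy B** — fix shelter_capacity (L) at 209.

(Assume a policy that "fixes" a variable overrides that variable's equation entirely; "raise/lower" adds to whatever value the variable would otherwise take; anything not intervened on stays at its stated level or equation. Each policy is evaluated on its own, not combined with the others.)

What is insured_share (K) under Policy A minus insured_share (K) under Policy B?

-16662

Policy A (Q + 79):
  V = 148
  W = 79
  L = 91 − 5·148 − 3·79 = -886
  Q = 2 − 4·148 + 4·79 − 5·(-886) (+79 from intervention) = 4235
  K = -22 − 3·148 − 3·4235 = -13171
Policy B (L := 209):
  V = 148
  W = 79
  L = 209
  Q = 2 − 4·148 + 4·79 − 5·209 = -1319
  K = -22 − 3·148 − 3·(-1319) = 3491
K: -13171 − 3491 = -16662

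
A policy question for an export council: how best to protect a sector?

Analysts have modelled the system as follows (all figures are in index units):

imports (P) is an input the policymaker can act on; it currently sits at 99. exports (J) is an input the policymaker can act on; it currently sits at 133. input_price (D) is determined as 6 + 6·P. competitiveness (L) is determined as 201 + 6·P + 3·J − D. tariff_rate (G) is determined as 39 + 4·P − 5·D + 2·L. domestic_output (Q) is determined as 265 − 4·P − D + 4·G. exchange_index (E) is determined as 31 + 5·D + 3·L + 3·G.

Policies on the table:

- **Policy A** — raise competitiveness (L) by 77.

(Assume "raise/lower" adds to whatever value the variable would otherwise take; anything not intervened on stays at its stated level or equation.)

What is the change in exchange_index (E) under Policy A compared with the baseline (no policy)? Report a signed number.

693

Baseline:
  P = 99
  J = 133
  D = 6 + 6·99 = 600
  L = 201 + 6·99 + 3·133 − 600 = 594
  G = 39 + 4·99 − 5·600 + 2·594 = -1377
  E = 31 + 5·600 + 3·594 + 3·(-1377) = 682
Policy A (L + 77):
  P = 99
  J = 133
  D = 6 + 6·99 = 600
  L = 201 + 6·99 + 3·133 − 600 (+77 from intervention) = 671
  G = 39 + 4·99 − 5·600 + 2·671 = -1223
  E = 31 + 5·600 + 3·671 + 3·(-1223) = 1375
Change in E: 1375 − 682 = 693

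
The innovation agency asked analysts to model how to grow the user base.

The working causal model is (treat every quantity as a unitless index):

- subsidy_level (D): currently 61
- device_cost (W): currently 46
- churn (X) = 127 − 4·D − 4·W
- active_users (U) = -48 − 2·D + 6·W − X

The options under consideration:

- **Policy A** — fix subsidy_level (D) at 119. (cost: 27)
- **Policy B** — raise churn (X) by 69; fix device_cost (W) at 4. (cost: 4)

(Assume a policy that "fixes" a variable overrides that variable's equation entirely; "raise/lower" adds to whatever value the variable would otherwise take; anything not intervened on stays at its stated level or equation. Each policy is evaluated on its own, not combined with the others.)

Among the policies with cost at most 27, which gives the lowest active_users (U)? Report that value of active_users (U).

-82

Policy A (D := 119):
  D = 119
  W = 46
  X = 127 − 4·119 − 4·46 = -533
  U = -48 − 2·119 + 6·46 − (-533) = 523
Policy B (X + 69, W := 4):
  D = 61
  W = 4
  X = 127 − 4·61 − 4·4 (+69 from intervention) = -64
  U = -48 − 2·61 + 6·4 − (-64) = -82
Comparing — Policy A: U=523, Policy B: U=-82. Lowest is -82 (Policy B).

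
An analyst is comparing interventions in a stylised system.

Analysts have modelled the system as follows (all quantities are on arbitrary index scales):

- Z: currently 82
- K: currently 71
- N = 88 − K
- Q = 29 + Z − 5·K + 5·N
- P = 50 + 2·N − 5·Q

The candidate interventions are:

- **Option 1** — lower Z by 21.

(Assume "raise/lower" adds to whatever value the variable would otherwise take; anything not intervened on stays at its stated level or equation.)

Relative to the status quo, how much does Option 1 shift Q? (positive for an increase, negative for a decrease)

-21

Baseline:
  Z = 82
  K = 71
  N = 88 − 71 = 17
  Q = 29 + 82 − 5·71 + 5·17 = -159
Option 1 (Z − 21):
  Z = 82 − 21 = 61
  K = 71
  N = 88 − 71 = 17
  Q = 29 + 61 − 5·71 + 5·17 = -180
Change in Q: -180 − (-159) = -21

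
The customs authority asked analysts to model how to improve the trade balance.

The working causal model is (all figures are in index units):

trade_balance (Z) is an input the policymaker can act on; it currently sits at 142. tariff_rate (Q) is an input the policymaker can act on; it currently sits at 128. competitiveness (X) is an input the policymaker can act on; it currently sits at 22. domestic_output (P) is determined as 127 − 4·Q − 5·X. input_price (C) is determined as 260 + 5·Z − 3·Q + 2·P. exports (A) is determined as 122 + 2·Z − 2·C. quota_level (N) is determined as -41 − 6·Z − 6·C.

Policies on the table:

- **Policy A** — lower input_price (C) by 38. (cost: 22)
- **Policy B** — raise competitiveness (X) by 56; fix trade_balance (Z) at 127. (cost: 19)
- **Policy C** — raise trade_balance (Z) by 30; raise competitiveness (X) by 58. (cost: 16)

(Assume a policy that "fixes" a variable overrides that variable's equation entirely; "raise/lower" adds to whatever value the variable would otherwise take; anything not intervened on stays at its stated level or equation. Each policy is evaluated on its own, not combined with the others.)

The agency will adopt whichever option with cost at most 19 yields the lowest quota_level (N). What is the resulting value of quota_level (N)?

Policy B (X + 56, Z := 127):
  Z = 127
  Q = 128
  X = 22 + 56 = 78
  P = 127 − 4·128 − 5·78 = -775
  C = 260 + 5·127 − 3·128 + 2·(-775) = -1039
  N = -41 − 6·127 − 6·(-1039) = 5431
Policy C (Z + 30, X + 58):
  Z = 142 + 30 = 172
  Q = 128
  X = 22 + 58 = 80
  P = 127 − 4·128 − 5·80 = -785
  C = 260 + 5·172 − 3·128 + 2·(-785) = -834
  N = -41 − 6·172 − 6·(-834) = 3931
Comparing — Policy B: N=5431, Policy C: N=3931. Lowest is 3931 (Policy C).

3931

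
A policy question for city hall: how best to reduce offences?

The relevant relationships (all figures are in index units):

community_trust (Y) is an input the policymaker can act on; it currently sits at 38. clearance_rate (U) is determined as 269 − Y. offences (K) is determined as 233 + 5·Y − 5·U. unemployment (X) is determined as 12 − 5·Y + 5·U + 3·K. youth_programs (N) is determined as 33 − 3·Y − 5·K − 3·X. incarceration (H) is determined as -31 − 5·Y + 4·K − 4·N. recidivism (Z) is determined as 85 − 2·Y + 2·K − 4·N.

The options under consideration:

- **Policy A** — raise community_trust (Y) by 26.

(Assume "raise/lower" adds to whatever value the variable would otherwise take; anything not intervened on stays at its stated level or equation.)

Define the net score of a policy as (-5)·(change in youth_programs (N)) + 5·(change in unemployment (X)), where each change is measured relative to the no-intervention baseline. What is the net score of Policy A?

Baseline:
  Y = 38
  U = 269 − 38 = 231
  K = 233 + 5·38 − 5·231 = -732
  X = 12 − 5·38 + 5·231 + 3·(-732) = -1219
  N = 33 − 3·38 − 5·(-732) − 3·(-1219) = 7236
Policy A (Y + 26):
  Y = 38 + 26 = 64
  U = 269 − 64 = 205
  K = 233 + 5·64 − 5·205 = -472
  X = 12 − 5·64 + 5·205 + 3·(-472) = -699
  N = 33 − 3·64 − 5·(-472) − 3·(-699) = 4298
ΔN = 4298 − 7236 = -2938; ΔX = -699 − (-1219) = 520
Score = (-5)·(-2938) + 5·520 = 17290

17290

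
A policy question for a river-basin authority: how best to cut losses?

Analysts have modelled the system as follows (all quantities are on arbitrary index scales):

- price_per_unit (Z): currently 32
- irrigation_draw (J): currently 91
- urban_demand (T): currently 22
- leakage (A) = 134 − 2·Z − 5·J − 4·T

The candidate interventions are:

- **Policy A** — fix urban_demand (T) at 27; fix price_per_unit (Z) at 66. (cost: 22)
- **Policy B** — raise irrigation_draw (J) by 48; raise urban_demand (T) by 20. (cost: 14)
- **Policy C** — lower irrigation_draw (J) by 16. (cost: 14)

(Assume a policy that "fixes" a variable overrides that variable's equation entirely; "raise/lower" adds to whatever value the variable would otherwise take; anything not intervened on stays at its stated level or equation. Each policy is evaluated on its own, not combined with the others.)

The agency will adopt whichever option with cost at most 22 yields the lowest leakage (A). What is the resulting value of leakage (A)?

-793

Policy A (T := 27, Z := 66):
  Z = 66
  J = 91
  T = 27
  A = 134 − 2·66 − 5·91 − 4·27 = -561
Policy B (J + 48, T + 20):
  Z = 32
  J = 91 + 48 = 139
  T = 22 + 20 = 42
  A = 134 − 2·32 − 5·139 − 4·42 = -793
Policy C (J − 16):
  Z = 32
  J = 91 − 16 = 75
  T = 22
  A = 134 − 2·32 − 5·75 − 4·22 = -393
Comparing — Policy A: A=-561, Policy B: A=-793, Policy C: A=-393. Lowest is -793 (Policy B).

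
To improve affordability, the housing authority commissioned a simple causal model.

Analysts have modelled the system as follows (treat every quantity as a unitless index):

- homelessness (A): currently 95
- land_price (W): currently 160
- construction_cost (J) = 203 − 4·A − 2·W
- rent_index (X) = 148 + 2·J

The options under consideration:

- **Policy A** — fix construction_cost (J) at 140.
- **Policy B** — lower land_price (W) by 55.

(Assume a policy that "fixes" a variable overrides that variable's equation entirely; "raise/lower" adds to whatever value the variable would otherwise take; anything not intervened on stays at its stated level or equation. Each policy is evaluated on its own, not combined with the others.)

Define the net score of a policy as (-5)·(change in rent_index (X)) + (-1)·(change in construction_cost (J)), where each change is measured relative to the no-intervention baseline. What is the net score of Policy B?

-1210

Baseline:
  A = 95
  W = 160
  J = 203 − 4·95 − 2·160 = -497
  X = 148 + 2·(-497) = -846
Policy B (W − 55):
  A = 95
  W = 160 − 55 = 105
  J = 203 − 4·95 − 2·105 = -387
  X = 148 + 2·(-387) = -626
ΔX = -626 − (-846) = 220; ΔJ = -387 − (-497) = 110
Score = (-5)·220 + (-1)·110 = -1210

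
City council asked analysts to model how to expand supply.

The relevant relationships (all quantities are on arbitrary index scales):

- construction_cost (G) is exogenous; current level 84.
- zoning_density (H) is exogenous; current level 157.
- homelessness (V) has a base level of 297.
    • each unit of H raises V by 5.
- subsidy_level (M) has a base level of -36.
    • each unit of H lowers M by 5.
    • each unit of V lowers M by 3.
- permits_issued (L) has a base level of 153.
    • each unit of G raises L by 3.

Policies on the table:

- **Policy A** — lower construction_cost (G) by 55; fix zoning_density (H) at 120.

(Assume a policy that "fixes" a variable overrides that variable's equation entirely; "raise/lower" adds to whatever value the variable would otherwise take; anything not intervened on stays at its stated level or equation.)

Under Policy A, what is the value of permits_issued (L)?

240

Policy A (G − 55, H := 120):
  G = 84 − 55 = 29
  L = 153 + 3·29 = 240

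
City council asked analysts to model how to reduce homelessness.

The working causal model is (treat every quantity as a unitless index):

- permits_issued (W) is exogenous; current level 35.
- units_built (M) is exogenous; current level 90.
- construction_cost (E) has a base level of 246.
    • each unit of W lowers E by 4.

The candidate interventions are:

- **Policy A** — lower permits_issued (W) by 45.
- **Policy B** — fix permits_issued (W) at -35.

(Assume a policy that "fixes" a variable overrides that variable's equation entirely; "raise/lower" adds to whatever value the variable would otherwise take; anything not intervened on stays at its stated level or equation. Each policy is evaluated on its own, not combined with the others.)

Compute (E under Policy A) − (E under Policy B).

Policy A (W − 45):
  W = 35 − 45 = -10
  E = 246 − 4·(-10) = 286
Policy B (W := -35):
  W = -35
  E = 246 − 4·(-35) = 386
E: 286 − 386 = -100

-100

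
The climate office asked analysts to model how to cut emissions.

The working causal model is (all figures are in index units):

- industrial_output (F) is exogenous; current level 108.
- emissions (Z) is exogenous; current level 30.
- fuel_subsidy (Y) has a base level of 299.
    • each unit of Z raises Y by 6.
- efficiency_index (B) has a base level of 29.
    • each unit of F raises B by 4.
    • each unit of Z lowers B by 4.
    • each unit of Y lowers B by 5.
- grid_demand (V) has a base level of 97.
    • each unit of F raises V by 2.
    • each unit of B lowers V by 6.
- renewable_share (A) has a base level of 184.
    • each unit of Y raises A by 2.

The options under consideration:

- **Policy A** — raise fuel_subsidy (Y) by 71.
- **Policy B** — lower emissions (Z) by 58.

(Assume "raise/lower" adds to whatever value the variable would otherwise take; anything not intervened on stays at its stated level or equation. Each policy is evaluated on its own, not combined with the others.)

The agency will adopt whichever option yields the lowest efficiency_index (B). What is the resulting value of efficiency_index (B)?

-2409

Policy A (Y + 71):
  F = 108
  Z = 30
  Y = 299 + 6·30 (+71 from intervention) = 550
  B = 29 + 4·108 − 4·30 − 5·550 = -2409
Policy B (Z − 58):
  F = 108
  Z = 30 − 58 = -28
  Y = 299 + 6·(-28) = 131
  B = 29 + 4·108 − 4·(-28) − 5·131 = -82
Comparing — Policy A: B=-2409, Policy B: B=-82. Lowest is -2409 (Policy A).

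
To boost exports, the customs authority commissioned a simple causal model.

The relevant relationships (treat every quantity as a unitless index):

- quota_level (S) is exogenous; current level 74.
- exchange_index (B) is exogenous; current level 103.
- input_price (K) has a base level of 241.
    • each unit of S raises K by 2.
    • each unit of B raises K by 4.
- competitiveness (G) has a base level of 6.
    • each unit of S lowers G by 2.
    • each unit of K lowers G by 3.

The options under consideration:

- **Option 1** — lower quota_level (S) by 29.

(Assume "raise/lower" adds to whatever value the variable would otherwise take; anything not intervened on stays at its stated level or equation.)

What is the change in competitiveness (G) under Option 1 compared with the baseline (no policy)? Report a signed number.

Baseline:
  S = 74
  B = 103
  K = 241 + 2·74 + 4·103 = 801
  G = 6 − 2·74 − 3·801 = -2545
Option 1 (S − 29):
  S = 74 − 29 = 45
  B = 103
  K = 241 + 2·45 + 4·103 = 743
  G = 6 − 2·45 − 3·743 = -2313
Change in G: -2313 − (-2545) = 232

232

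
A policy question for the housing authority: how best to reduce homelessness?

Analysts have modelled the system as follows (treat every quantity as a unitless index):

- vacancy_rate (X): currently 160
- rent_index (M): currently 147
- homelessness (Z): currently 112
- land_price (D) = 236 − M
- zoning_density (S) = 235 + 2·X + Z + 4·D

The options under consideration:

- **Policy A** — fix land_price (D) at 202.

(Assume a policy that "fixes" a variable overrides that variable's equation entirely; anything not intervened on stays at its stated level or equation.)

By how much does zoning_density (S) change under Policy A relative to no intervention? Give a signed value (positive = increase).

Baseline:
  X = 160
  M = 147
  Z = 112
  D = 236 − 147 = 89
  S = 235 + 2·160 + 112 + 4·89 = 1023
Policy A (D := 202):
  X = 160
  M = 147
  Z = 112
  D = 202
  S = 235 + 2·160 + 112 + 4·202 = 1475
Change in S: 1475 − 1023 = 452

452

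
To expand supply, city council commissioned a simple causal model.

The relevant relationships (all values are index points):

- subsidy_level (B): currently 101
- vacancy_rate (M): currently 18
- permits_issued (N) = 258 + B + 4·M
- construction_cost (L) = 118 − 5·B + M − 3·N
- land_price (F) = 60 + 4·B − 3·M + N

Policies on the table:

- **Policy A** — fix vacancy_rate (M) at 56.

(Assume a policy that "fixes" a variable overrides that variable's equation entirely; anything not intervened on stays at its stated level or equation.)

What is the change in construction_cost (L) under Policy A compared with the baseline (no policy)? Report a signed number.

Baseline:
  B = 101
  M = 18
  N = 258 + 101 + 4·18 = 431
  L = 118 − 5·101 + 18 − 3·431 = -1662
Policy A (M := 56):
  B = 101
  M = 56
  N = 258 + 101 + 4·56 = 583
  L = 118 − 5·101 + 56 − 3·583 = -2080
Change in L: -2080 − (-1662) = -418

-418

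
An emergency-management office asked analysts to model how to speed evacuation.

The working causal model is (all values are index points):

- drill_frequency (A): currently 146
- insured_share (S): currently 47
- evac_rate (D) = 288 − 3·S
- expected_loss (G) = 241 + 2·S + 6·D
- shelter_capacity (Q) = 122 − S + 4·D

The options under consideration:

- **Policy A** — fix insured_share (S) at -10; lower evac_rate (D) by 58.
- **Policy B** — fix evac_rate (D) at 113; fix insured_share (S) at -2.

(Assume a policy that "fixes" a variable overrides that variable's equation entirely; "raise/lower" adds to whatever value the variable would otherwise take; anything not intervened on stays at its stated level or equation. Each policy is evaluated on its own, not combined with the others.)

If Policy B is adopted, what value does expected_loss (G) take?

915

Policy B (D := 113, S := -2):
  S = -2
  D = 113
  G = 241 + 2·(-2) + 6·113 = 915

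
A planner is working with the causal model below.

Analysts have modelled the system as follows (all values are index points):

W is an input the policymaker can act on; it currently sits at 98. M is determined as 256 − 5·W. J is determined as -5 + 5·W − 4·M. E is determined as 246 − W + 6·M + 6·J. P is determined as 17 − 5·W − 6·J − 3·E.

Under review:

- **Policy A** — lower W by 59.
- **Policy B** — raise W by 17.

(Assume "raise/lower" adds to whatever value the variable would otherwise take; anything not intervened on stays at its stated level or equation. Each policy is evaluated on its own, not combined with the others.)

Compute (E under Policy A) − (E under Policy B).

Policy A (W − 59):
  W = 98 − 59 = 39
  M = 256 − 5·39 = 61
  J = -5 + 5·39 − 4·61 = -54
  E = 246 − 39 + 6·61 + 6·(-54) = 249
Policy B (W + 17):
  W = 98 + 17 = 115
  M = 256 − 5·115 = -319
  J = -5 + 5·115 − 4·(-319) = 1846
  E = 246 − 115 + 6·(-319) + 6·1846 = 9293
E: 249 − 9293 = -9044

-9044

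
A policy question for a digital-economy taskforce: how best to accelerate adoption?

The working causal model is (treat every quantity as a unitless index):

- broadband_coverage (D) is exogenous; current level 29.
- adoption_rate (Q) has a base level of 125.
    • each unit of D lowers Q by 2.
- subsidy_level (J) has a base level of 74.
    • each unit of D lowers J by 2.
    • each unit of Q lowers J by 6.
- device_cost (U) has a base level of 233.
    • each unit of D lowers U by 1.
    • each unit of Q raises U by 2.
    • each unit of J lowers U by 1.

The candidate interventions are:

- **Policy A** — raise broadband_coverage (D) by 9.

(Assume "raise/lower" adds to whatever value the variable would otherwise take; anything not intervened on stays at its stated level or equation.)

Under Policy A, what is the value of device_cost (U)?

Policy A (D + 9):
  D = 29 + 9 = 38
  Q = 125 − 2·38 = 49
  J = 74 − 2·38 − 6·49 = -296
  U = 233 − 38 + 2·49 − (-296) = 589

589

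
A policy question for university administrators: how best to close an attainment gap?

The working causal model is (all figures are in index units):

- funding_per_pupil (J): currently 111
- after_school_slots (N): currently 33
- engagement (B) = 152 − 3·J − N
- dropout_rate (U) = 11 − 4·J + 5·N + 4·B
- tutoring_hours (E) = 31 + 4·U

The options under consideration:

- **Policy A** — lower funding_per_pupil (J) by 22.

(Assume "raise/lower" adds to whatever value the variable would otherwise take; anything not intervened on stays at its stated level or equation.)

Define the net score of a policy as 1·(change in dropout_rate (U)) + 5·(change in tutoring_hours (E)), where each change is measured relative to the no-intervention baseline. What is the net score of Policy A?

7392

Baseline:
  J = 111
  N = 33
  B = 152 − 3·111 − 33 = -214
  U = 11 − 4·111 + 5·33 + 4·(-214) = -1124
  E = 31 + 4·(-1124) = -4465
Policy A (J − 22):
  J = 111 − 22 = 89
  N = 33
  B = 152 − 3·89 − 33 = -148
  U = 11 − 4·89 + 5·33 + 4·(-148) = -772
  E = 31 + 4·(-772) = -3057
ΔU = -772 − (-1124) = 352; ΔE = -3057 − (-4465) = 1408
Score = 1·352 + 5·1408 = 7392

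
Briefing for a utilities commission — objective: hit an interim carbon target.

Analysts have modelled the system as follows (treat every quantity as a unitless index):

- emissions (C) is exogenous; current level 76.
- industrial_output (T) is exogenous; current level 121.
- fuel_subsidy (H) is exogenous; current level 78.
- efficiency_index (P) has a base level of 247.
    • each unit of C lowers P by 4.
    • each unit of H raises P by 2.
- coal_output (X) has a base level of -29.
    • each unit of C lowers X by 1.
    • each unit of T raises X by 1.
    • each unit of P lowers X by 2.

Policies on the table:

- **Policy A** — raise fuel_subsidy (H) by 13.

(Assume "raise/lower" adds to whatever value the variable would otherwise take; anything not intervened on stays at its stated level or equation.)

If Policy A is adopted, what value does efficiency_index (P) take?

125

Policy A (H + 13):
  C = 76
  H = 78 + 13 = 91
  P = 247 − 4·76 + 2·91 = 125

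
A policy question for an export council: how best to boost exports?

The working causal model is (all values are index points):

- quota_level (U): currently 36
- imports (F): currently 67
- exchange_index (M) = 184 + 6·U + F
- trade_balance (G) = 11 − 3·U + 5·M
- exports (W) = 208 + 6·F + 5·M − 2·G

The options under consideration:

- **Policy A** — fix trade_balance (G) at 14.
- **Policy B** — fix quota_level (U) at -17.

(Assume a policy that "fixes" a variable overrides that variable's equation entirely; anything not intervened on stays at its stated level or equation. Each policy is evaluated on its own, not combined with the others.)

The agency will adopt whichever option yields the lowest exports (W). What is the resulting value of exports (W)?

-259

Policy A (G := 14):
  U = 36
  F = 67
  M = 184 + 6·36 + 67 = 467
  G = 14
  W = 208 + 6·67 + 5·467 − 2·14 = 2917
Policy B (U := -17):
  U = -17
  F = 67
  M = 184 + 6·(-17) + 67 = 149
  G = 11 − 3·(-17) + 5·149 = 807
  W = 208 + 6·67 + 5·149 − 2·807 = -259
Comparing — Policy A: W=2917, Policy B: W=-259. Lowest is -259 (Policy B).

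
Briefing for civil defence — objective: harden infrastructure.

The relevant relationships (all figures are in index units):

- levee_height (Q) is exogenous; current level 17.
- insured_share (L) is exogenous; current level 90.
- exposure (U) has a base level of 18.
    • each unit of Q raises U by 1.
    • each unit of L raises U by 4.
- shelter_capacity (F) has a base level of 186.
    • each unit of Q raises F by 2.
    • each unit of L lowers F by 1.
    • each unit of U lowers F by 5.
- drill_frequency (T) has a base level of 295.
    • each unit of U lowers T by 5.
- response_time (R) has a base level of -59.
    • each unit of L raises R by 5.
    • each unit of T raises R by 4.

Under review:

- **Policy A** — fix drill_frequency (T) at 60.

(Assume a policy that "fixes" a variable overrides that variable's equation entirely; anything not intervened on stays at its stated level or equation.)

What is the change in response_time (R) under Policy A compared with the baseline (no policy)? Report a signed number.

Baseline:
  Q = 17
  L = 90
  U = 18 + 17 + 4·90 = 395
  T = 295 − 5·395 = -1680
  R = -59 + 5·90 + 4·(-1680) = -6329
Policy A (T := 60):
  Q = 17
  L = 90
  U = 18 + 17 + 4·90 = 395
  T = 60
  R = -59 + 5·90 + 4·60 = 631
Change in R: 631 − (-6329) = 6960

6960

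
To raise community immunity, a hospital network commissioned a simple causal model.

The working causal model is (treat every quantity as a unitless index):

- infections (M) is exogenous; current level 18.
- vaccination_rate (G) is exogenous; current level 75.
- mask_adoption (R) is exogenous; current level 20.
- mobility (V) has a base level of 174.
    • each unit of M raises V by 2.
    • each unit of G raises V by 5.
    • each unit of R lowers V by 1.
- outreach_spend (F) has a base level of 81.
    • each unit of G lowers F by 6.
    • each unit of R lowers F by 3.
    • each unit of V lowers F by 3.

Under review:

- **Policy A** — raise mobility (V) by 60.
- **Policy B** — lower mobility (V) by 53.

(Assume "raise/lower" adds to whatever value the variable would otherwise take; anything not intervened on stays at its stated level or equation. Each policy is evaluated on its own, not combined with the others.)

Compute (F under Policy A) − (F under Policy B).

Policy A (V + 60):
  M = 18
  G = 75
  R = 20
  V = 174 + 2·18 + 5·75 − 20 (+60 from intervention) = 625
  F = 81 − 6·75 − 3·20 − 3·625 = -2304
Policy B (V − 53):
  M = 18
  G = 75
  R = 20
  V = 174 + 2·18 + 5·75 − 20 (−53 from intervention) = 512
  F = 81 − 6·75 − 3·20 − 3·512 = -1965
F: -2304 − (-1965) = -339

-339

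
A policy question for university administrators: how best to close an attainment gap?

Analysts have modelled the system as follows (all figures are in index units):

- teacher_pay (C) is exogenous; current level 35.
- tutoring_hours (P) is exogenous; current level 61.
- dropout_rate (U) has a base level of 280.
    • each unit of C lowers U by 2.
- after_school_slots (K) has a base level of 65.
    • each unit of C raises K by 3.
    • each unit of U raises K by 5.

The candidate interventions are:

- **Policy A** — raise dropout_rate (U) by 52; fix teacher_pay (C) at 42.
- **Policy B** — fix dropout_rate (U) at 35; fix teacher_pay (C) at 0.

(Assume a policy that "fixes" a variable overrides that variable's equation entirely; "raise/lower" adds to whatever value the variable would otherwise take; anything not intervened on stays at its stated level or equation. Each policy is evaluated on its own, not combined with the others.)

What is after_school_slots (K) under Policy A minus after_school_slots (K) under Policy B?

1191

Policy A (U + 52, C := 42):
  C = 42
  U = 280 − 2·42 (+52 from intervention) = 248
  K = 65 + 3·42 + 5·248 = 1431
Policy B (U := 35, C := 0):
  C = 0
  U = 35
  K = 65 + 3·0 + 5·35 = 240
K: 1431 − 240 = 1191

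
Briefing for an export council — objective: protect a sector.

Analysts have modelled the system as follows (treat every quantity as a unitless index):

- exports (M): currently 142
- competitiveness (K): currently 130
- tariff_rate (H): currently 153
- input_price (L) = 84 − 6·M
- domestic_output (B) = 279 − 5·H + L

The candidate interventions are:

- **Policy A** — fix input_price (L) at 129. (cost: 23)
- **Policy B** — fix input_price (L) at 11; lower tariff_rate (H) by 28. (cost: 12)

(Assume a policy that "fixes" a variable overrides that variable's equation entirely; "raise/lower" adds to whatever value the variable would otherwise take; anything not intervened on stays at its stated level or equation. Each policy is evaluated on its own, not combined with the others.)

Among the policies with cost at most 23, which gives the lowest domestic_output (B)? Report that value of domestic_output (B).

Policy A (L := 129):
  M = 142
  H = 153
  L = 129
  B = 279 − 5·153 + 129 = -357
Policy B (L := 11, H − 28):
  M = 142
  H = 153 − 28 = 125
  L = 11
  B = 279 − 5·125 + 11 = -335
Comparing — Policy A: B=-357, Policy B: B=-335. Lowest is -357 (Policy A).

-357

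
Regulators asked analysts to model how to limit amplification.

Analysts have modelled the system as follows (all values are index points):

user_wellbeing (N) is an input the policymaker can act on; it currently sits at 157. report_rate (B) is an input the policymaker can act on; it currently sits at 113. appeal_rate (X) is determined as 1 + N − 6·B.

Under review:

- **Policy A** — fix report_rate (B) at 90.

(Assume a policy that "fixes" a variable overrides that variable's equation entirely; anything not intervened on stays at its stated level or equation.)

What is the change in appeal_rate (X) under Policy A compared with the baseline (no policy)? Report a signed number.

Baseline:
  N = 157
  B = 113
  X = 1 + 157 − 6·113 = -520
Policy A (B := 90):
  N = 157
  B = 90
  X = 1 + 157 − 6·90 = -382
Change in X: -382 − (-520) = 138

138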